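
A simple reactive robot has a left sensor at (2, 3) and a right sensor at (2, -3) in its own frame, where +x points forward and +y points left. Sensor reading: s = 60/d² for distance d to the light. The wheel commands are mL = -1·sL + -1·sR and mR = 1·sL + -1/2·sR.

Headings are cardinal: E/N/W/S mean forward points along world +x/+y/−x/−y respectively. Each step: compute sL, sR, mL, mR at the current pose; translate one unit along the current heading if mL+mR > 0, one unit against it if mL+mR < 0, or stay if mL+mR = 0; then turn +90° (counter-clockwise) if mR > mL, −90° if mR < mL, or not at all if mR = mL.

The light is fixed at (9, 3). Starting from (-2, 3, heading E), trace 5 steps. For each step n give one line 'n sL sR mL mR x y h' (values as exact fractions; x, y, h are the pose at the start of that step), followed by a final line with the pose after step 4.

0 2/3 2/3 -4/3 1/3 -2 3 E
1 60/229 12/17 -3768/3893 -354/3893 -3 3 N
2 15/53 3/10 -309/530 141/1060 -3 2 W
3 60/73 12/41 -3336/2993 2022/2993 -2 2 S
4 2/3 2/3 -4/3 1/3 -2 3 E
final -3 3 N

n=0: pose=(-2,3,E); sL=2/3, sR=2/3; mL=-4/3, mR=1/3; mL+mR=-1 → advance -1; mR−mL=5/3 → turn +1·90°
n=1: pose=(-3,3,N); sL=60/229, sR=12/17; mL=-3768/3893, mR=-354/3893; mL+mR=-18/17 → advance -1; mR−mL=3414/3893 → turn +1·90°
n=2: pose=(-3,2,W); sL=15/53, sR=3/10; mL=-309/530, mR=141/1060; mL+mR=-9/20 → advance -1; mR−mL=759/1060 → turn +1·90°
n=3: pose=(-2,2,S); sL=60/73, sR=12/41; mL=-3336/2993, mR=2022/2993; mL+mR=-18/41 → advance -1; mR−mL=5358/2993 → turn +1·90°
n=4: pose=(-2,3,E); sL=2/3, sR=2/3; mL=-4/3, mR=1/3; mL+mR=-1 → advance -1; mR−mL=5/3 → turn +1·90°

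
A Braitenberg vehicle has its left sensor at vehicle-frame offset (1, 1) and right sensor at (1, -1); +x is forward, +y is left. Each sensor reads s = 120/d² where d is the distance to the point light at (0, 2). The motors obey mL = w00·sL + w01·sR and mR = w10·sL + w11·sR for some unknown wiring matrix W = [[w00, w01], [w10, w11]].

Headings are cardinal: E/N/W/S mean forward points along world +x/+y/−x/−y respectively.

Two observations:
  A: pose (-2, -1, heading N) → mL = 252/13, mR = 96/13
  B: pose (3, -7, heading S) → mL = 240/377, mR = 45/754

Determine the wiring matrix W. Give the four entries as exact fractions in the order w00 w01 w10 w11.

obs A: pose=(-2,-1,N) → sL=120/13, sR=24, mL=252/13, mR=96/13
obs B: pose=(3,-7,S) → sL=30/29, sR=15/13, mL=240/377, mR=45/754
sensor matrix S = [[120/13, 24], [30/29, 15/13]]; det S = -69480/4901
solve [mL_A; mL_B] = S·[w00; w01] and [mR_A; mR_B] = S·[w10; w11]:
  w00 = -1/2, w01 = 1, w10 = -1/2, w11 = 1/2

-1/2 1 -1/2 1/2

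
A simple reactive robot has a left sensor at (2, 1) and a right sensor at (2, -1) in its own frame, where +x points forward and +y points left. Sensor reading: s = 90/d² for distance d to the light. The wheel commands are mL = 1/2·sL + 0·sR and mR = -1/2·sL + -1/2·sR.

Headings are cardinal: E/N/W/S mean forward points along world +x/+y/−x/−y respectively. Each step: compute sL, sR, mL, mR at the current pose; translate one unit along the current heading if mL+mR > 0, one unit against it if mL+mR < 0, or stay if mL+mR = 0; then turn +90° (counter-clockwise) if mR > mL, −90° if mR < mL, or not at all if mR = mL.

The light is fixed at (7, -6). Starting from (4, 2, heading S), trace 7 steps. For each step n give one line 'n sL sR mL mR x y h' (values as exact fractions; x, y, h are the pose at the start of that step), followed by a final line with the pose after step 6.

0 9/4 45/26 9/8 -207/104 4 2 S
1 90/89 18/25 45/89 -1926/2225 4 3 W
2 9/13 45/61 9/26 -567/793 5 3 N
3 10/9 90/49 5/9 -650/441 5 2 E
4 9/4 45/26 9/8 -207/104 4 2 S
5 90/89 18/25 45/89 -1926/2225 4 3 W
6 9/13 45/61 9/26 -567/793 5 3 N
final 5 2 E

n=0: pose=(4,2,S); sL=9/4, sR=45/26; mL=9/8, mR=-207/104; mL+mR=-45/52 → advance -1; mR−mL=-81/26 → turn -1·90°
n=1: pose=(4,3,W); sL=90/89, sR=18/25; mL=45/89, mR=-1926/2225; mL+mR=-9/25 → advance -1; mR−mL=-3051/2225 → turn -1·90°
n=2: pose=(5,3,N); sL=9/13, sR=45/61; mL=9/26, mR=-567/793; mL+mR=-45/122 → advance -1; mR−mL=-1683/1586 → turn -1·90°
n=3: pose=(5,2,E); sL=10/9, sR=90/49; mL=5/9, mR=-650/441; mL+mR=-45/49 → advance -1; mR−mL=-895/441 → turn -1·90°
n=4: pose=(4,2,S); sL=9/4, sR=45/26; mL=9/8, mR=-207/104; mL+mR=-45/52 → advance -1; mR−mL=-81/26 → turn -1·90°
n=5: pose=(4,3,W); sL=90/89, sR=18/25; mL=45/89, mR=-1926/2225; mL+mR=-9/25 → advance -1; mR−mL=-3051/2225 → turn -1·90°
n=6: pose=(5,3,N); sL=9/13, sR=45/61; mL=9/26, mR=-567/793; mL+mR=-45/122 → advance -1; mR−mL=-1683/1586 → turn -1·90°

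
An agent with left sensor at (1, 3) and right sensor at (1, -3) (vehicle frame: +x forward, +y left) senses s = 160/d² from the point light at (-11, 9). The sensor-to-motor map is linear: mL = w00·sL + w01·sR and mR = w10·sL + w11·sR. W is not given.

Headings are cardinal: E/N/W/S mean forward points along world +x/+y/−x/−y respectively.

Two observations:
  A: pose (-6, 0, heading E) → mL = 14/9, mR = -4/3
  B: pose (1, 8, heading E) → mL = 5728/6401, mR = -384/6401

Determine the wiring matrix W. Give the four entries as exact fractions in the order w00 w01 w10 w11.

obs A: pose=(-6,0,E) → sL=20/9, sR=8/9, mL=14/9, mR=-4/3
obs B: pose=(1,8,E) → sL=160/173, sR=32/37, mL=5728/6401, mR=-384/6401
sensor matrix S = [[20/9, 8/9], [160/173, 32/37]]; det S = 7040/6401
solve [mL_A; mL_B] = S·[w00; w01] and [mR_A; mR_B] = S·[w10; w11]:
  w00 = 1/2, w01 = 1/2, w10 = -1, w11 = 1

1/2 1/2 -1 1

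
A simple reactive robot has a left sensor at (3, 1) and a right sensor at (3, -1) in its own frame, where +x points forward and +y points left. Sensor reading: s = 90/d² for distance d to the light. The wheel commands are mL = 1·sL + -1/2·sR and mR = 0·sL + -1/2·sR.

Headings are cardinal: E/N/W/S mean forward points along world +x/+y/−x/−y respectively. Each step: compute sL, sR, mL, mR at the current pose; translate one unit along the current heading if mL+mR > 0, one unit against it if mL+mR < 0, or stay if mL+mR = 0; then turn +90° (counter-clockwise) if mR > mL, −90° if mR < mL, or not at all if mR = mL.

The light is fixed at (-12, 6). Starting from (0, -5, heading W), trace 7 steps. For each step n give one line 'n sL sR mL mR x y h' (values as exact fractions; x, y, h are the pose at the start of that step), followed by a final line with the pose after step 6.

0 2/5 90/181 137/905 -45/181 0 -5 W
1 45/104 9/26 27/104 -9/52 1 -5 N
2 90/337 90/377 18765/127049 -45/377 1 -4 E
3 45/197 45/169 6345/66586 -45/338 2 -4 S
4 90/221 18/37 1341/8177 -9/37 2 -3 W
5 45/116 45/146 495/2117 -45/292 3 -3 N
6 90/373 2/9 437/3357 -1/9 3 -2 E
final 4 -2 S

n=0: pose=(0,-5,W); sL=2/5, sR=90/181; mL=137/905, mR=-45/181; mL+mR=-88/905 → advance -1; mR−mL=-2/5 → turn -1·90°
n=1: pose=(1,-5,N); sL=45/104, sR=9/26; mL=27/104, mR=-9/52; mL+mR=9/104 → advance +1; mR−mL=-45/104 → turn -1·90°
n=2: pose=(1,-4,E); sL=90/337, sR=90/377; mL=18765/127049, mR=-45/377; mL+mR=3600/127049 → advance +1; mR−mL=-90/337 → turn -1·90°
n=3: pose=(2,-4,S); sL=45/197, sR=45/169; mL=6345/66586, mR=-45/338; mL+mR=-1260/33293 → advance -1; mR−mL=-45/197 → turn -1·90°
n=4: pose=(2,-3,W); sL=90/221, sR=18/37; mL=1341/8177, mR=-9/37; mL+mR=-648/8177 → advance -1; mR−mL=-90/221 → turn -1·90°
n=5: pose=(3,-3,N); sL=45/116, sR=45/146; mL=495/2117, mR=-45/292; mL+mR=675/8468 → advance +1; mR−mL=-45/116 → turn -1·90°
n=6: pose=(3,-2,E); sL=90/373, sR=2/9; mL=437/3357, mR=-1/9; mL+mR=64/3357 → advance +1; mR−mL=-90/373 → turn -1·90°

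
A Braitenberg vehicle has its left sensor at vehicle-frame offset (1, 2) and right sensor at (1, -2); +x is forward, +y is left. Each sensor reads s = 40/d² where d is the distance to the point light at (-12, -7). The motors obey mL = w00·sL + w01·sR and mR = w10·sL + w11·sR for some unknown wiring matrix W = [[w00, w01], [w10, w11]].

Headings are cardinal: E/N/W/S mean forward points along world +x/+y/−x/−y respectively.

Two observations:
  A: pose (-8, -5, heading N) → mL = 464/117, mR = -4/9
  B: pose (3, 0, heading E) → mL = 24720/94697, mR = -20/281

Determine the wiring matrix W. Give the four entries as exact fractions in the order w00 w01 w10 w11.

1 1 0 -1/2

obs A: pose=(-8,-5,N) → sL=40/13, sR=8/9, mL=464/117, mR=-4/9
obs B: pose=(3,0,E) → sL=40/337, sR=40/281, mL=24720/94697, mR=-20/281
sensor matrix S = [[40/13, 8/9], [40/337, 40/281]]; det S = 3683840/11079549
solve [mL_A; mL_B] = S·[w00; w01] and [mR_A; mR_B] = S·[w10; w11]:
  w00 = 1, w01 = 1, w10 = 0, w11 = -1/2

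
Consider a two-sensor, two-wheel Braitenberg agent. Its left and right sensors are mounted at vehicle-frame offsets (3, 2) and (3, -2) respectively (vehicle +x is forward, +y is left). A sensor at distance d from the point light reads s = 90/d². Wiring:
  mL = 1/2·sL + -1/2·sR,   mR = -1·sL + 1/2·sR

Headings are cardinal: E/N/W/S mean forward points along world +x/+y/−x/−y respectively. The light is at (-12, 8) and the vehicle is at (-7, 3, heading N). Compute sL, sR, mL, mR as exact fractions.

left sensor world pos  = (-9, 6); dL² = 13
right sensor world pos = (-5, 6); dR² = 53
sL = 90/13 = 90/13
sR = 90/53 = 90/53
mL = 1/2·sL + -1/2·sR = 1800/689
mR = -1·sL + 1/2·sR = -4185/689

90/13 90/53 1800/689 -4185/689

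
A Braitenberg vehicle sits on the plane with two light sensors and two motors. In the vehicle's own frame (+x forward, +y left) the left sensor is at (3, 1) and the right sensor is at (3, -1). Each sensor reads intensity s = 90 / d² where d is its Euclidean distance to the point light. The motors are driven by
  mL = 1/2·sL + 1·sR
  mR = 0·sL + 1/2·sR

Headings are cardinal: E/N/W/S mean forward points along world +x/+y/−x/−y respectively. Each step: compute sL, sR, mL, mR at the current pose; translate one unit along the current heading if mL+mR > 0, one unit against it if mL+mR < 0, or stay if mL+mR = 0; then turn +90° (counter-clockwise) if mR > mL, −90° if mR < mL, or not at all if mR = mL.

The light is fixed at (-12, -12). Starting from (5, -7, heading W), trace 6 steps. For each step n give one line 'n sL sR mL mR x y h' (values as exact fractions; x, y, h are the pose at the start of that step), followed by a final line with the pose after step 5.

0 45/106 45/116 1845/3074 45/232 5 -7 W
1 90/289 90/353 41895/102017 45/353 4 -7 N
2 9/41 45/193 5427/15826 45/386 4 -6 E
3 10/37 18/53 931/1961 9/53 5 -6 S
4 45/106 45/116 1845/3074 45/232 5 -7 W
5 90/289 90/353 41895/102017 45/353 4 -7 N
final 4 -6 E

n=0: pose=(5,-7,W); sL=45/106, sR=45/116; mL=1845/3074, mR=45/232; mL+mR=9765/12296 → advance +1; mR−mL=-4995/12296 → turn -1·90°
n=1: pose=(4,-7,N); sL=90/289, sR=90/353; mL=41895/102017, mR=45/353; mL+mR=54900/102017 → advance +1; mR−mL=-28890/102017 → turn -1·90°
n=2: pose=(4,-6,E); sL=9/41, sR=45/193; mL=5427/15826, mR=45/386; mL+mR=3636/7913 → advance +1; mR−mL=-1791/7913 → turn -1·90°
n=3: pose=(5,-6,S); sL=10/37, sR=18/53; mL=931/1961, mR=9/53; mL+mR=1264/1961 → advance +1; mR−mL=-598/1961 → turn -1·90°
n=4: pose=(5,-7,W); sL=45/106, sR=45/116; mL=1845/3074, mR=45/232; mL+mR=9765/12296 → advance +1; mR−mL=-4995/12296 → turn -1·90°
n=5: pose=(4,-7,N); sL=90/289, sR=90/353; mL=41895/102017, mR=45/353; mL+mR=54900/102017 → advance +1; mR−mL=-28890/102017 → turn -1·90°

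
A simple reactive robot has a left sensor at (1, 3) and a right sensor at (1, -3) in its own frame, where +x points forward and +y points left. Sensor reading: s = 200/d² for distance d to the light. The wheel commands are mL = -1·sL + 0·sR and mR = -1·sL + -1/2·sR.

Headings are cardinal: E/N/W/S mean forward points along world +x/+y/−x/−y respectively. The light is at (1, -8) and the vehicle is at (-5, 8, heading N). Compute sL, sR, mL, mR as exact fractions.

left sensor world pos  = (-8, 9); dL² = 370
right sensor world pos = (-2, 9); dR² = 298
sL = 200/370 = 20/37
sR = 200/298 = 100/149
mL = -1·sL + 0·sR = -20/37
mR = -1·sL + -1/2·sR = -4830/5513

20/37 100/149 -20/37 -4830/5513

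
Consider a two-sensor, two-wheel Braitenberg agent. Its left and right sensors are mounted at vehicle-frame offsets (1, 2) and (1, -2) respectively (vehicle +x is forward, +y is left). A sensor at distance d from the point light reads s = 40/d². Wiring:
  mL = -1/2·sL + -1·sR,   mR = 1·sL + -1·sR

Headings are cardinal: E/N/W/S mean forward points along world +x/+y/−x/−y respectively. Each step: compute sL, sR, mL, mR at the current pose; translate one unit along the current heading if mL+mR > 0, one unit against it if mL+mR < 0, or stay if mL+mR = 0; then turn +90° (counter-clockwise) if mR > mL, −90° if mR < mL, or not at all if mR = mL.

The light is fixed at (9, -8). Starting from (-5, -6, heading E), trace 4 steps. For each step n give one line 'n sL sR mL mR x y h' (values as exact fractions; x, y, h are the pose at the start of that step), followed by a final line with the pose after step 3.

0 8/37 40/169 -2156/6253 -128/6253 -5 -6 E
1 20/149 20/89 -3870/13261 -1200/13261 -6 -6 N
2 40/257 8/53 -3116/13621 64/13621 -6 -7 W
3 5/18 5/32 -85/288 35/288 -5 -7 S
final -5 -6 E

n=0: pose=(-5,-6,E); sL=8/37, sR=40/169; mL=-2156/6253, mR=-128/6253; mL+mR=-2284/6253 → advance -1; mR−mL=12/37 → turn +1·90°
n=1: pose=(-6,-6,N); sL=20/149, sR=20/89; mL=-3870/13261, mR=-1200/13261; mL+mR=-5070/13261 → advance -1; mR−mL=30/149 → turn +1·90°
n=2: pose=(-6,-7,W); sL=40/257, sR=8/53; mL=-3116/13621, mR=64/13621; mL+mR=-3052/13621 → advance -1; mR−mL=60/257 → turn +1·90°
n=3: pose=(-5,-7,S); sL=5/18, sR=5/32; mL=-85/288, mR=35/288; mL+mR=-25/144 → advance -1; mR−mL=5/12 → turn +1·90°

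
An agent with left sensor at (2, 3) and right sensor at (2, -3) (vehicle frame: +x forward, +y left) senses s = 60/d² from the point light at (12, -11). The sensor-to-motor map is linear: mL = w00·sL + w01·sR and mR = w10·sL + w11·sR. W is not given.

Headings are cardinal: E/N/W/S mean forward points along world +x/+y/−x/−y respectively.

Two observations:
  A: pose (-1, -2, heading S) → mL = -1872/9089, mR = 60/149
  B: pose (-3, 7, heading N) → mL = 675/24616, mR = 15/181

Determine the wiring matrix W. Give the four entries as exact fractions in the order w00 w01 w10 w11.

obs A: pose=(-1,-2,S) → sL=60/149, sR=12/61, mL=-1872/9089, mR=60/149
obs B: pose=(-3,7,N) → sL=15/181, sR=15/136, mL=675/24616, mR=15/181
sensor matrix S = [[60/149, 12/61], [15/181, 15/136]]; det S = 1572345/55933706
solve [mL_A; mL_B] = S·[w00; w01] and [mR_A; mR_B] = S·[w10; w11]:
  w00 = -1, w01 = 1, w10 = 1, w11 = 0

-1 1 1 0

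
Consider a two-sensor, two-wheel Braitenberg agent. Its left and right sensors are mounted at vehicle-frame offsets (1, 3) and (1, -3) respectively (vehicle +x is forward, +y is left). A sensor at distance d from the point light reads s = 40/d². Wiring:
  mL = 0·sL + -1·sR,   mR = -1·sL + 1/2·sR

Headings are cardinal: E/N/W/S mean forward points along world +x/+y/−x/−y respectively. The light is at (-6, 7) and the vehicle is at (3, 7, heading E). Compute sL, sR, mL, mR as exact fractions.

40/109 40/109 -40/109 -20/109

left sensor world pos  = (4, 10); dL² = 109
right sensor world pos = (4, 4); dR² = 109
sL = 40/109 = 40/109
sR = 40/109 = 40/109
mL = 0·sL + -1·sR = -40/109
mR = -1·sL + 1/2·sR = -20/109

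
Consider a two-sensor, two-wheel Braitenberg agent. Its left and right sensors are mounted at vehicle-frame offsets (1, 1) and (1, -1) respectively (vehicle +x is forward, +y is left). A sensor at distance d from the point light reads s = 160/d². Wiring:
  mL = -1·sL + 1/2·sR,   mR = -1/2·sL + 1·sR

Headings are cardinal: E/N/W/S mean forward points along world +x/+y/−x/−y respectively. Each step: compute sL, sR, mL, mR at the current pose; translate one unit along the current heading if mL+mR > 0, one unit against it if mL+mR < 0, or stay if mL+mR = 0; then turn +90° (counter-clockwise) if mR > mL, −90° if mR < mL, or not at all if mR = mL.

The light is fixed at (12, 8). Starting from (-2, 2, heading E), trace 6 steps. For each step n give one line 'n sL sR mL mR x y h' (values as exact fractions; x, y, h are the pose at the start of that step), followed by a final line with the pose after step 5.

0 80/97 80/109 -4840/10573 3400/10573 -2 2 E
1 160/281 160/221 -12880/62101 27280/62101 -3 2 N
2 40/73 10/17 -315/1241 390/1241 -3 3 W
3 160/261 32/65 -6224/16965 3152/16965 -4 3 S
4 80/117 16/25 -1064/2925 872/2925 -4 4 E
5 160/333 32/53 -3152/17649 6416/17649 -5 4 N
final -5 5 W

n=0: pose=(-2,2,E); sL=80/97, sR=80/109; mL=-4840/10573, mR=3400/10573; mL+mR=-1440/10573 → advance -1; mR−mL=8240/10573 → turn +1·90°
n=1: pose=(-3,2,N); sL=160/281, sR=160/221; mL=-12880/62101, mR=27280/62101; mL+mR=14400/62101 → advance +1; mR−mL=40160/62101 → turn +1·90°
n=2: pose=(-3,3,W); sL=40/73, sR=10/17; mL=-315/1241, mR=390/1241; mL+mR=75/1241 → advance +1; mR−mL=705/1241 → turn +1·90°
n=3: pose=(-4,3,S); sL=160/261, sR=32/65; mL=-6224/16965, mR=3152/16965; mL+mR=-1024/5655 → advance -1; mR−mL=9376/16965 → turn +1·90°
n=4: pose=(-4,4,E); sL=80/117, sR=16/25; mL=-1064/2925, mR=872/2925; mL+mR=-64/975 → advance -1; mR−mL=1936/2925 → turn +1·90°
n=5: pose=(-5,4,N); sL=160/333, sR=32/53; mL=-3152/17649, mR=6416/17649; mL+mR=1088/5883 → advance +1; mR−mL=9568/17649 → turn +1·90°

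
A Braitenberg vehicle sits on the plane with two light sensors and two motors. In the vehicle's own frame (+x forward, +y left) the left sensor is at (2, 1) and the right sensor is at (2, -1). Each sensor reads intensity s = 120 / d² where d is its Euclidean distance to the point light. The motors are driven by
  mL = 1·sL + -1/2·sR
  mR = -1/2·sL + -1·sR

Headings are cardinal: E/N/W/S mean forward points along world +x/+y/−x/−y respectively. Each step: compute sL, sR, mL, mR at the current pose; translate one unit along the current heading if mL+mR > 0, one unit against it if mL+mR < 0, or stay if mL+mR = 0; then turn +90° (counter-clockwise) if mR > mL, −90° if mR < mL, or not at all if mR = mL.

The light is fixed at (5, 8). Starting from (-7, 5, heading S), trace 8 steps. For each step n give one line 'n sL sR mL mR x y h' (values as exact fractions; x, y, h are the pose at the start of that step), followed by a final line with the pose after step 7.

n=0: pose=(-7,5,S); sL=60/73, sR=60/97; mL=3630/7081, mR=-7290/7081; mL+mR=-3660/7081 → advance -1; mR−mL=-10920/7081 → turn -1·90°
n=1: pose=(-7,6,W); sL=24/41, sR=120/197; mL=2268/8077, mR=-7284/8077; mL+mR=-5016/8077 → advance -1; mR−mL=-9552/8077 → turn -1·90°
n=2: pose=(-6,6,N); sL=5/6, sR=6/5; mL=7/30, mR=-97/60; mL+mR=-83/60 → advance -1; mR−mL=-37/20 → turn -1·90°
n=3: pose=(-6,5,E); sL=24/17, sR=120/97; mL=1308/1649, mR=-3204/1649; mL+mR=-1896/1649 → advance -1; mR−mL=-4512/1649 → turn -1·90°
n=4: pose=(-7,5,S); sL=60/73, sR=60/97; mL=3630/7081, mR=-7290/7081; mL+mR=-3660/7081 → advance -1; mR−mL=-10920/7081 → turn -1·90°
n=5: pose=(-7,6,W); sL=24/41, sR=120/197; mL=2268/8077, mR=-7284/8077; mL+mR=-5016/8077 → advance -1; mR−mL=-9552/8077 → turn -1·90°
n=6: pose=(-6,6,N); sL=5/6, sR=6/5; mL=7/30, mR=-97/60; mL+mR=-83/60 → advance -1; mR−mL=-37/20 → turn -1·90°
n=7: pose=(-6,5,E); sL=24/17, sR=120/97; mL=1308/1649, mR=-3204/1649; mL+mR=-1896/1649 → advance -1; mR−mL=-4512/1649 → turn -1·90°

0 60/73 60/97 3630/7081 -7290/7081 -7 5 S
1 24/41 120/197 2268/8077 -7284/8077 -7 6 W
2 5/6 6/5 7/30 -97/60 -6 6 N
3 24/17 120/97 1308/1649 -3204/1649 -6 5 E
4 60/73 60/97 3630/7081 -7290/7081 -7 5 S
5 24/41 120/197 2268/8077 -7284/8077 -7 6 W
6 5/6 6/5 7/30 -97/60 -6 6 N
7 24/17 120/97 1308/1649 -3204/1649 -6 5 E
final -7 5 S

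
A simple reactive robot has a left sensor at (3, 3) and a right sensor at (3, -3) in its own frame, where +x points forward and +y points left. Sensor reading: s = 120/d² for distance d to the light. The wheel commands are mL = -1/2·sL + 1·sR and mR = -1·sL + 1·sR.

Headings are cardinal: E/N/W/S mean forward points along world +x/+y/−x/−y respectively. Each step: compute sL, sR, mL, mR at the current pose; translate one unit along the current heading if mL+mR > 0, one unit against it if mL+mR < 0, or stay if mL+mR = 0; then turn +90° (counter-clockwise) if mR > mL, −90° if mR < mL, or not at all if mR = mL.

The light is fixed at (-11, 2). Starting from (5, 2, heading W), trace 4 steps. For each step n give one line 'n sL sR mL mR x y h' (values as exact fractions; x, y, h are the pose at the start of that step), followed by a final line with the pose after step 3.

n=0: pose=(5,2,W); sL=60/89, sR=60/89; mL=30/89, mR=0; mL+mR=30/89 → advance +1; mR−mL=-30/89 → turn -1·90°
n=1: pose=(4,2,N); sL=40/51, sR=40/111; mL=-20/629, mR=-800/1887; mL+mR=-860/1887 → advance -1; mR−mL=-20/51 → turn -1·90°
n=2: pose=(4,1,E); sL=15/41, sR=6/17; mL=237/1394, mR=-9/697; mL+mR=219/1394 → advance +1; mR−mL=-15/82 → turn -1·90°
n=3: pose=(5,1,S); sL=120/377, sR=24/37; mL=6828/13949, mR=4608/13949; mL+mR=11436/13949 → advance +1; mR−mL=-60/377 → turn -1·90°

0 60/89 60/89 30/89 0 5 2 W
1 40/51 40/111 -20/629 -800/1887 4 2 N
2 15/41 6/17 237/1394 -9/697 4 1 E
3 120/377 24/37 6828/13949 4608/13949 5 1 S
final 5 0 W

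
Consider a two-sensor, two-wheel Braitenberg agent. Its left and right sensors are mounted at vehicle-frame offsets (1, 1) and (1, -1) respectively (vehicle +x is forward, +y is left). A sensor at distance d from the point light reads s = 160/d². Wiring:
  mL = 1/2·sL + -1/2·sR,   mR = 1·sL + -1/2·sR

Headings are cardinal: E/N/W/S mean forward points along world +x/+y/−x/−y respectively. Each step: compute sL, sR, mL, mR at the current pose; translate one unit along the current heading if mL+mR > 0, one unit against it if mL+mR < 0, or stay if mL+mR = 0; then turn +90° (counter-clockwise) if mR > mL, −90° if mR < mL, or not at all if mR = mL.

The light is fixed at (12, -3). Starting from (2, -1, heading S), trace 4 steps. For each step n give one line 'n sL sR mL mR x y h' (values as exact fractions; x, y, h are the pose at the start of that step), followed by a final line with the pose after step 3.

n=0: pose=(2,-1,S); sL=80/41, sR=80/61; mL=800/2501, mR=3240/2501; mL+mR=4040/2501 → advance +1; mR−mL=40/41 → turn +1·90°
n=1: pose=(2,-2,E); sL=32/17, sR=160/81; mL=-64/1377, mR=1232/1377; mL+mR=1168/1377 → advance +1; mR−mL=16/17 → turn +1·90°
n=2: pose=(3,-2,N); sL=20/13, sR=40/17; mL=-90/221, mR=80/221; mL+mR=-10/221 → advance -1; mR−mL=10/13 → turn +1·90°
n=3: pose=(3,-3,W); sL=160/101, sR=160/101; mL=0, mR=80/101; mL+mR=80/101 → advance +1; mR−mL=80/101 → turn +1·90°

0 80/41 80/61 800/2501 3240/2501 2 -1 S
1 32/17 160/81 -64/1377 1232/1377 2 -2 E
2 20/13 40/17 -90/221 80/221 3 -2 N
3 160/101 160/101 0 80/101 3 -3 W
final 2 -3 S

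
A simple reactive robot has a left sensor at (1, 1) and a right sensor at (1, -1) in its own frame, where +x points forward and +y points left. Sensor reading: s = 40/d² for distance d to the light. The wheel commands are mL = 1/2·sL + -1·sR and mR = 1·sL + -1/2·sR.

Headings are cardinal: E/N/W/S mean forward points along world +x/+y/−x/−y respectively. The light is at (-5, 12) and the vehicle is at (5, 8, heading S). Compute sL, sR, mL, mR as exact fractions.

left sensor world pos  = (6, 7); dL² = 146
right sensor world pos = (4, 7); dR² = 106
sL = 40/146 = 20/73
sR = 40/106 = 20/53
mL = 1/2·sL + -1·sR = -930/3869
mR = 1·sL + -1/2·sR = 330/3869

20/73 20/53 -930/3869 330/3869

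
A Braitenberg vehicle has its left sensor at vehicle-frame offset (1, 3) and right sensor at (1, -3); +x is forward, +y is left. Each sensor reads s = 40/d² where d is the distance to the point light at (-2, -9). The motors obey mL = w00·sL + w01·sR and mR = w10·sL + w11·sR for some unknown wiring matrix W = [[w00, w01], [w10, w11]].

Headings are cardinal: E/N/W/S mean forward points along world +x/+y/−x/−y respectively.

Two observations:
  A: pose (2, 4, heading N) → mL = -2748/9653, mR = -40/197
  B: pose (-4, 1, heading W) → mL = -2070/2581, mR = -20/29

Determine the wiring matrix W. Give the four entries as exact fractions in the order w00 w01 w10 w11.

-1 -1/2 -1 0

obs A: pose=(2,4,N) → sL=40/197, sR=8/49, mL=-2748/9653, mR=-40/197
obs B: pose=(-4,1,W) → sL=20/29, sR=20/89, mL=-2070/2581, mR=-20/29
sensor matrix S = [[40/197, 8/49], [20/29, 20/89]]; det S = -1668480/24914393
solve [mL_A; mL_B] = S·[w00; w01] and [mR_A; mR_B] = S·[w10; w11]:
  w00 = -1, w01 = -1/2, w10 = -1, w11 = 0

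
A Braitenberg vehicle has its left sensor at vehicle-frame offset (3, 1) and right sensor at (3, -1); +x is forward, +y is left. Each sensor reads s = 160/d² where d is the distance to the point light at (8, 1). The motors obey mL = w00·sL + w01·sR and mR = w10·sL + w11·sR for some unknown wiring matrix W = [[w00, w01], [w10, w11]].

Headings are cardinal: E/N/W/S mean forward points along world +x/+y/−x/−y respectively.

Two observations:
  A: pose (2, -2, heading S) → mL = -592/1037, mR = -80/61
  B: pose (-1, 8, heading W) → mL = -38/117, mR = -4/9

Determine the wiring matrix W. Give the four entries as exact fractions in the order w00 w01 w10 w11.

obs A: pose=(2,-2,S) → sL=160/61, sR=32/17, mL=-592/1037, mR=-80/61
obs B: pose=(-1,8,W) → sL=8/9, sR=10/13, mL=-38/117, mR=-4/9
sensor matrix S = [[160/61, 32/17], [8/9, 10/13]]; det S = 41792/121329
solve [mL_A; mL_B] = S·[w00; w01] and [mR_A; mR_B] = S·[w10; w11]:
  w00 = 1/2, w01 = -1, w10 = -1/2, w11 = 0

1/2 -1 -1/2 0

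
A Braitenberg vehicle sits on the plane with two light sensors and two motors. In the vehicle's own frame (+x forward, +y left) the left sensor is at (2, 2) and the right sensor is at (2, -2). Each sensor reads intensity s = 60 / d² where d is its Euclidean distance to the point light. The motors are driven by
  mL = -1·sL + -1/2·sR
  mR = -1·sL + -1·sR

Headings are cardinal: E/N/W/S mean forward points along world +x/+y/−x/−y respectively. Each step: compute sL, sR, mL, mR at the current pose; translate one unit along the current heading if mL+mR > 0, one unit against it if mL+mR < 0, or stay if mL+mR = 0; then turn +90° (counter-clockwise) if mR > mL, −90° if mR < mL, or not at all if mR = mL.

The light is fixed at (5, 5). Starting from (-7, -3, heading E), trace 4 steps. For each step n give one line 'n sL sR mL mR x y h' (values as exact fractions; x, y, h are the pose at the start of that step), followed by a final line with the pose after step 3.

n=0: pose=(-7,-3,E); sL=15/34, sR=3/10; mL=-201/340, mR=-63/85; mL+mR=-453/340 → advance -1; mR−mL=-3/20 → turn -1·90°
n=1: pose=(-8,-3,S); sL=60/221, sR=12/65; mL=-402/1105, mR=-504/1105; mL+mR=-906/1105 → advance -1; mR−mL=-6/65 → turn -1·90°
n=2: pose=(-8,-2,W); sL=10/51, sR=6/25; mL=-403/1275, mR=-556/1275; mL+mR=-959/1275 → advance -1; mR−mL=-3/25 → turn -1·90°
n=3: pose=(-7,-2,N); sL=60/221, sR=12/25; mL=-2826/5525, mR=-4152/5525; mL+mR=-6978/5525 → advance -1; mR−mL=-6/25 → turn -1·90°

0 15/34 3/10 -201/340 -63/85 -7 -3 E
1 60/221 12/65 -402/1105 -504/1105 -8 -3 S
2 10/51 6/25 -403/1275 -556/1275 -8 -2 W
3 60/221 12/25 -2826/5525 -4152/5525 -7 -2 N
final -7 -3 E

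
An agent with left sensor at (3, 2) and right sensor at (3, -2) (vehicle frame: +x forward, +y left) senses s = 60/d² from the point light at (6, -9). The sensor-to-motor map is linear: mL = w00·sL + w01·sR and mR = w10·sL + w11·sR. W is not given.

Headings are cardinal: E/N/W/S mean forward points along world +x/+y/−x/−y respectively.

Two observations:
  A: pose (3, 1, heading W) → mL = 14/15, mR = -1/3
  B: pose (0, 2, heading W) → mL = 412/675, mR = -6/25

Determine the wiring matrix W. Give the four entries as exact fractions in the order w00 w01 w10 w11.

1 1 0 -1

obs A: pose=(3,1,W) → sL=3/5, sR=1/3, mL=14/15, mR=-1/3
obs B: pose=(0,2,W) → sL=10/27, sR=6/25, mL=412/675, mR=-6/25
sensor matrix S = [[3/5, 1/3], [10/27, 6/25]]; det S = 208/10125
solve [mL_A; mL_B] = S·[w00; w01] and [mR_A; mR_B] = S·[w10; w11]:
  w00 = 1, w01 = 1, w10 = 0, w11 = -1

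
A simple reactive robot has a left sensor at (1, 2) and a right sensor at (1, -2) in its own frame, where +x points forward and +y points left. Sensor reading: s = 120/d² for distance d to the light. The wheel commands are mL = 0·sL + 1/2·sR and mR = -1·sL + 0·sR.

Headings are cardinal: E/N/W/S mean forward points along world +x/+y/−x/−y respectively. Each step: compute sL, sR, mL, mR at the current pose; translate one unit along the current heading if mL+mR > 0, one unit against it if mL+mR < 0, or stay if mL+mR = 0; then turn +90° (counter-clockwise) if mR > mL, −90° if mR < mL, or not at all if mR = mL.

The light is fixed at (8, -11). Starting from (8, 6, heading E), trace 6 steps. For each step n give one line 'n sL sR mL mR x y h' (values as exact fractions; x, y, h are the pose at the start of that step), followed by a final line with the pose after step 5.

n=0: pose=(8,6,E); sL=60/181, sR=60/113; mL=30/113, mR=-60/181; mL+mR=-1350/20453 → advance -1; mR−mL=-12210/20453 → turn -1·90°
n=1: pose=(7,6,S); sL=120/257, sR=24/53; mL=12/53, mR=-120/257; mL+mR=-3276/13621 → advance -1; mR−mL=-9444/13621 → turn -1·90°
n=2: pose=(7,7,W); sL=6/13, sR=30/101; mL=15/101, mR=-6/13; mL+mR=-411/1313 → advance -1; mR−mL=-801/1313 → turn -1·90°
n=3: pose=(8,7,N); sL=24/73, sR=24/73; mL=12/73, mR=-24/73; mL+mR=-12/73 → advance -1; mR−mL=-36/73 → turn -1·90°
n=4: pose=(8,6,E); sL=60/181, sR=60/113; mL=30/113, mR=-60/181; mL+mR=-1350/20453 → advance -1; mR−mL=-12210/20453 → turn -1·90°
n=5: pose=(7,6,S); sL=120/257, sR=24/53; mL=12/53, mR=-120/257; mL+mR=-3276/13621 → advance -1; mR−mL=-9444/13621 → turn -1·90°

0 60/181 60/113 30/113 -60/181 8 6 E
1 120/257 24/53 12/53 -120/257 7 6 S
2 6/13 30/101 15/101 -6/13 7 7 W
3 24/73 24/73 12/73 -24/73 8 7 N
4 60/181 60/113 30/113 -60/181 8 6 E
5 120/257 24/53 12/53 -120/257 7 6 S
final 7 7 W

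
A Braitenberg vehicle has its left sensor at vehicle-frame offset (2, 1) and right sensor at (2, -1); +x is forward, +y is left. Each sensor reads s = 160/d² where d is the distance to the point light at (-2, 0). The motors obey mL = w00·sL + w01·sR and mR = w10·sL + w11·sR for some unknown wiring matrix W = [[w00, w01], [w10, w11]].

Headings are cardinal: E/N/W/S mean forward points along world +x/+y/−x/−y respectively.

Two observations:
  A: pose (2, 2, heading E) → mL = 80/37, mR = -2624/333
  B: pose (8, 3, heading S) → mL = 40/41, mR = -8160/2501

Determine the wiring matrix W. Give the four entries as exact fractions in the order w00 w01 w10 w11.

0 1/2 -1 -1

obs A: pose=(2,2,E) → sL=32/9, sR=160/37, mL=80/37, mR=-2624/333
obs B: pose=(8,3,S) → sL=80/61, sR=80/41, mL=40/41, mR=-8160/2501
sensor matrix S = [[32/9, 160/37], [80/61, 80/41]]; det S = 1054720/832833
solve [mL_A; mL_B] = S·[w00; w01] and [mR_A; mR_B] = S·[w10; w11]:
  w00 = 0, w01 = 1/2, w10 = -1, w11 = -1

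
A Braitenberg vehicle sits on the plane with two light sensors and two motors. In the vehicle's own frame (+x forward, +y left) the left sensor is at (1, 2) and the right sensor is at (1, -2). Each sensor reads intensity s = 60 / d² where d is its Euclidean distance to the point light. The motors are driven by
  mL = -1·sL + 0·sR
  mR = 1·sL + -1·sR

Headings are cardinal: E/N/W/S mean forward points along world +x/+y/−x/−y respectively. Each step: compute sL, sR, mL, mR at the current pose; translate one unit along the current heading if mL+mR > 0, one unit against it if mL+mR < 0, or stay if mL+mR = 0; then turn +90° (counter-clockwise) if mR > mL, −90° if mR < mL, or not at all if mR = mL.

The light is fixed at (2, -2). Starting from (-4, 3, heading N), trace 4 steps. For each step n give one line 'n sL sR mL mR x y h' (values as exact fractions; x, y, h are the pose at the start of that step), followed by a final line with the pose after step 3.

0 3/5 15/13 -3/5 -36/65 -4 3 N
1 60/53 12/17 -60/53 384/901 -4 2 W
2 10/3 30/29 -10/3 200/87 -3 2 S
3 12/13 12/5 -12/13 -96/65 -3 3 E
final -4 3 S

n=0: pose=(-4,3,N); sL=3/5, sR=15/13; mL=-3/5, mR=-36/65; mL+mR=-15/13 → advance -1; mR−mL=3/65 → turn +1·90°
n=1: pose=(-4,2,W); sL=60/53, sR=12/17; mL=-60/53, mR=384/901; mL+mR=-12/17 → advance -1; mR−mL=1404/901 → turn +1·90°
n=2: pose=(-3,2,S); sL=10/3, sR=30/29; mL=-10/3, mR=200/87; mL+mR=-30/29 → advance -1; mR−mL=490/87 → turn +1·90°
n=3: pose=(-3,3,E); sL=12/13, sR=12/5; mL=-12/13, mR=-96/65; mL+mR=-12/5 → advance -1; mR−mL=-36/65 → turn -1·90°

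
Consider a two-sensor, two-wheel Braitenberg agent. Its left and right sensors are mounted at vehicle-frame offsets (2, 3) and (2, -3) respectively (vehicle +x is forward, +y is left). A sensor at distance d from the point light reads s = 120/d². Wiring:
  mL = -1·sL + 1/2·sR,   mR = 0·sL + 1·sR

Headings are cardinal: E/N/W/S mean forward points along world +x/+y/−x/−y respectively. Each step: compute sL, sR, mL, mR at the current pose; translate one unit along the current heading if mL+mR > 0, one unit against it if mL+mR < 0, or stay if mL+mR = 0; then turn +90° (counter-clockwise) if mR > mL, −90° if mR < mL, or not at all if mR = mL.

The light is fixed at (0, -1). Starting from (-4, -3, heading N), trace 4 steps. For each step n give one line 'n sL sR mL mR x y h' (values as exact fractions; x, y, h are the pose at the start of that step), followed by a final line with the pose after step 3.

0 120/49 120 2820/49 120 -4 -3 N
1 30/13 3 -21/26 3 -4 -2 W
2 120/13 120/73 -7980/949 120/73 -5 -2 S
3 20/3 20/3 -10/3 20/3 -5 -1 E
final -4 -1 N

n=0: pose=(-4,-3,N); sL=120/49, sR=120; mL=2820/49, mR=120; mL+mR=8700/49 → advance +1; mR−mL=3060/49 → turn +1·90°
n=1: pose=(-4,-2,W); sL=30/13, sR=3; mL=-21/26, mR=3; mL+mR=57/26 → advance +1; mR−mL=99/26 → turn +1·90°
n=2: pose=(-5,-2,S); sL=120/13, sR=120/73; mL=-7980/949, mR=120/73; mL+mR=-6420/949 → advance -1; mR−mL=9540/949 → turn +1·90°
n=3: pose=(-5,-1,E); sL=20/3, sR=20/3; mL=-10/3, mR=20/3; mL+mR=10/3 → advance +1; mR−mL=10 → turn +1·90°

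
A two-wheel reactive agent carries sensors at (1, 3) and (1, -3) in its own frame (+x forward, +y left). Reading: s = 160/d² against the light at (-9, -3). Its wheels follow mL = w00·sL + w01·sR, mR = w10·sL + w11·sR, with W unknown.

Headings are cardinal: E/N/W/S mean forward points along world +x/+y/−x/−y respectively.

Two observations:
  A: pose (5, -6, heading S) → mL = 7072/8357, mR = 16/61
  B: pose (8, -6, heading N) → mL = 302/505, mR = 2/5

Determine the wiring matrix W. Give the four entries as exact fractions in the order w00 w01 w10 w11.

1/2 1/2 1/2 0

obs A: pose=(5,-6,S) → sL=32/61, sR=160/137, mL=7072/8357, mR=16/61
obs B: pose=(8,-6,N) → sL=4/5, sR=40/101, mL=302/505, mR=2/5
sensor matrix S = [[32/61, 160/137], [4/5, 40/101]]; det S = -613248/844057
solve [mL_A; mL_B] = S·[w00; w01] and [mR_A; mR_B] = S·[w10; w11]:
  w00 = 1/2, w01 = 1/2, w10 = 1/2, w11 = 0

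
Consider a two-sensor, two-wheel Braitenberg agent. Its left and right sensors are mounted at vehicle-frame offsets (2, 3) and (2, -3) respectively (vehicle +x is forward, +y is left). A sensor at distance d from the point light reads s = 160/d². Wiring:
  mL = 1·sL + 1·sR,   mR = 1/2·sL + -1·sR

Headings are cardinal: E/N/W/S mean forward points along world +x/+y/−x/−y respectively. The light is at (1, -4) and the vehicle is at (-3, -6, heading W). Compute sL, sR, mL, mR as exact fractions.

160/61 160/37 15680/2257 -6800/2257

left sensor world pos  = (-5, -9); dL² = 61
right sensor world pos = (-5, -3); dR² = 37
sL = 160/61 = 160/61
sR = 160/37 = 160/37
mL = 1·sL + 1·sR = 15680/2257
mR = 1/2·sL + -1·sR = -6800/2257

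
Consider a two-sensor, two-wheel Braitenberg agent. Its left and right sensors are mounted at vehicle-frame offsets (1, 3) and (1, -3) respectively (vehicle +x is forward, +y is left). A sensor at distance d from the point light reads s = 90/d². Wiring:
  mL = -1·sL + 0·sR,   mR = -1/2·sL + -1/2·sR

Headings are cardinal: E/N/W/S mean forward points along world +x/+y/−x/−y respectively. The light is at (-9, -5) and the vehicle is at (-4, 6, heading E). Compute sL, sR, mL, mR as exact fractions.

45/116 9/10 -45/116 -747/1160

left sensor world pos  = (-3, 9); dL² = 232
right sensor world pos = (-3, 3); dR² = 100
sL = 90/232 = 45/116
sR = 90/100 = 9/10
mL = -1·sL + 0·sR = -45/116
mR = -1/2·sL + -1/2·sR = -747/1160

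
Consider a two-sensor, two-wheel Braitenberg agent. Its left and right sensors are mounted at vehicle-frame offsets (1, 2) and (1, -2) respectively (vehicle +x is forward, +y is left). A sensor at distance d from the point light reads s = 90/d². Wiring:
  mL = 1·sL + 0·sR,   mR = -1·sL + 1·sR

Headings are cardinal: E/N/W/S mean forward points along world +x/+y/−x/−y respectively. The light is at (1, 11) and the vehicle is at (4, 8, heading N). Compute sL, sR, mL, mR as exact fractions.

left sensor world pos  = (2, 9); dL² = 5
right sensor world pos = (6, 9); dR² = 29
sL = 90/5 = 18
sR = 90/29 = 90/29
mL = 1·sL + 0·sR = 18
mR = -1·sL + 1·sR = -432/29

18 90/29 18 -432/29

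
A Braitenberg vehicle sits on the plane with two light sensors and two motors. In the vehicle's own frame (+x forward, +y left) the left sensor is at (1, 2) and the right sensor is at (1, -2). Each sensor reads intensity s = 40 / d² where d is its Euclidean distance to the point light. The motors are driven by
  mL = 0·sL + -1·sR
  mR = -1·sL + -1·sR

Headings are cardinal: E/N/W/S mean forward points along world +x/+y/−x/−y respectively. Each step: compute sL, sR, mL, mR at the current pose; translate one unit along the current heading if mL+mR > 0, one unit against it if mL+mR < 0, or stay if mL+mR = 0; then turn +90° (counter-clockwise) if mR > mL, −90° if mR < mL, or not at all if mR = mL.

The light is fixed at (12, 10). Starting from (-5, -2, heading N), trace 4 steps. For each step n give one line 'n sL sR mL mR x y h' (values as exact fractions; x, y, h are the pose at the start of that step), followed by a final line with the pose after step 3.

0 20/241 20/173 -20/173 -8280/41693 -5 -2 N
1 40/377 40/481 -40/481 -2640/13949 -5 -3 E
2 10/113 10/149 -10/149 -2620/16837 -6 -3 S
3 40/557 40/461 -40/461 -40720/256777 -6 -2 W
final -5 -2 N

n=0: pose=(-5,-2,N); sL=20/241, sR=20/173; mL=-20/173, mR=-8280/41693; mL+mR=-13100/41693 → advance -1; mR−mL=-20/241 → turn -1·90°
n=1: pose=(-5,-3,E); sL=40/377, sR=40/481; mL=-40/481, mR=-2640/13949; mL+mR=-3800/13949 → advance -1; mR−mL=-40/377 → turn -1·90°
n=2: pose=(-6,-3,S); sL=10/113, sR=10/149; mL=-10/149, mR=-2620/16837; mL+mR=-3750/16837 → advance -1; mR−mL=-10/113 → turn -1·90°
n=3: pose=(-6,-2,W); sL=40/557, sR=40/461; mL=-40/461, mR=-40720/256777; mL+mR=-63000/256777 → advance -1; mR−mL=-40/557 → turn -1·90°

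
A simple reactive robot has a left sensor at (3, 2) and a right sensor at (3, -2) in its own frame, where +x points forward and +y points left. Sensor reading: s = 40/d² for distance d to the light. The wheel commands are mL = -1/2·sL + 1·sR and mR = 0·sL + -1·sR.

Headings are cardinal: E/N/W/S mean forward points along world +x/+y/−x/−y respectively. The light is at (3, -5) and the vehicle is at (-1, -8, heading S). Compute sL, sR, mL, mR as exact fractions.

left sensor world pos  = (1, -11); dL² = 40
right sensor world pos = (-3, -11); dR² = 72
sL = 40/40 = 1
sR = 40/72 = 5/9
mL = -1/2·sL + 1·sR = 1/18
mR = 0·sL + -1·sR = -5/9

1 5/9 1/18 -5/9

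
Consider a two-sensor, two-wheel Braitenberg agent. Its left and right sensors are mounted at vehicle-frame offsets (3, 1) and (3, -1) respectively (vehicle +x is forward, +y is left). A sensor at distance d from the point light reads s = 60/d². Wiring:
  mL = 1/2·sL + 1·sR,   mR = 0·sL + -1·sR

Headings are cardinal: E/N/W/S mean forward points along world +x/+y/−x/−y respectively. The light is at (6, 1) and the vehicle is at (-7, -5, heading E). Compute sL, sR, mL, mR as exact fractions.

12/25 60/149 2394/3725 -60/149

left sensor world pos  = (-4, -4); dL² = 125
right sensor world pos = (-4, -6); dR² = 149
sL = 60/125 = 12/25
sR = 60/149 = 60/149
mL = 1/2·sL + 1·sR = 2394/3725
mR = 0·sL + -1·sR = -60/149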